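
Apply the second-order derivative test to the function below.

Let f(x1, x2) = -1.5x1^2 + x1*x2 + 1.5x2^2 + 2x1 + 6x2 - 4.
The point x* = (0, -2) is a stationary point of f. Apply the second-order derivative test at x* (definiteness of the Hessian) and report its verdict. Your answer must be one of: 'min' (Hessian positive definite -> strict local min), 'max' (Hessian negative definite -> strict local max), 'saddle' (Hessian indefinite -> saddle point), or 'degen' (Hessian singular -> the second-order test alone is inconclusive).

Compute the Hessian H = grad^2 f:
  H = [[-3, 1], [1, 3]]
Verify stationarity: grad f(x*) = H x* + g = (0, 0).
Eigenvalues of H: -3.1623, 3.1623.
Eigenvalues have mixed signs, so H is indefinite -> x* is a saddle point.

saddle


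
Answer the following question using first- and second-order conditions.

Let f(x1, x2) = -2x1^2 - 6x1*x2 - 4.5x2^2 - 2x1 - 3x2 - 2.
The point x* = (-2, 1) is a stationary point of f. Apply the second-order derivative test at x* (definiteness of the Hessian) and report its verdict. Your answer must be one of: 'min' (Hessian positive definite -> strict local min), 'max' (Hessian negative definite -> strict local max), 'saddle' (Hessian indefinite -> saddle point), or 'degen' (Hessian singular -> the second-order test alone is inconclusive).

Compute the Hessian H = grad^2 f:
  H = [[-4, -6], [-6, -9]]
Verify stationarity: grad f(x*) = H x* + g = (0, 0).
Eigenvalues of H: -13, 0.
H has a zero eigenvalue (singular; negative semidefinite but not definite), so H is neither positive definite, negative definite, nor indefinite. The second-order test alone is inconclusive -> degen.
(Indeed, f is constant along the null direction of H through x*, so x* is not a strict local extremum.)

degen


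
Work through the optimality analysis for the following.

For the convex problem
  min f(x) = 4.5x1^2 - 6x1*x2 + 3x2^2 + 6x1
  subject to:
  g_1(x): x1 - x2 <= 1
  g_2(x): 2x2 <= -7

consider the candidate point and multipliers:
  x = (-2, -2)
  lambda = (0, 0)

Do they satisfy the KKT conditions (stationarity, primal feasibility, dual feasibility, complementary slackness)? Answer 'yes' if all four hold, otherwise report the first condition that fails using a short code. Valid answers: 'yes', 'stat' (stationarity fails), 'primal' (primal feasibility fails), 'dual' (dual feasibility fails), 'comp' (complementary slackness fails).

Gradient of f: grad f(x) = Q x + c = (0, 0)
Constraint values g_i(x) = a_i^T x - b_i:
  g_1((-2, -2)) = -1
  g_2((-2, -2)) = 3
Stationarity residual: grad f(x) + sum_i lambda_i a_i = (0, 0)
  -> stationarity OK
Primal feasibility (all g_i <= 0): FAILS
Dual feasibility (all lambda_i >= 0): OK
Complementary slackness (lambda_i * g_i(x) = 0 for all i): OK

Verdict: the first failing condition is primal_feasibility -> primal.

primal


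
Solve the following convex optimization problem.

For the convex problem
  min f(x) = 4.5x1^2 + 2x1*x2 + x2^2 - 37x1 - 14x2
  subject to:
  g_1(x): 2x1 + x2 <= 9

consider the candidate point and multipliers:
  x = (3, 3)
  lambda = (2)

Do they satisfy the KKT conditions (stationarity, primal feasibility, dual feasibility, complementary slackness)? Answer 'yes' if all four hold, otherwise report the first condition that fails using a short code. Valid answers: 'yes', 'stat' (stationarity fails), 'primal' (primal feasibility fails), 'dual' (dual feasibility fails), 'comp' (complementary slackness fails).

Gradient of f: grad f(x) = Q x + c = (-4, -2)
Constraint values g_i(x) = a_i^T x - b_i:
  g_1((3, 3)) = 0
Stationarity residual: grad f(x) + sum_i lambda_i a_i = (0, 0)
  -> stationarity OK
Primal feasibility (all g_i <= 0): OK
Dual feasibility (all lambda_i >= 0): OK
Complementary slackness (lambda_i * g_i(x) = 0 for all i): OK

Verdict: yes, KKT holds.

yes


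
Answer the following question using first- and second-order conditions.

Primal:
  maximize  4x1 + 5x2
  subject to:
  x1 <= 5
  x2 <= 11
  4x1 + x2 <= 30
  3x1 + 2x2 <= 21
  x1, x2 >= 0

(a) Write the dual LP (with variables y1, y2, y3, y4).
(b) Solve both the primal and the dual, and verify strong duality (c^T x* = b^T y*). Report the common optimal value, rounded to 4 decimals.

The standard primal-dual pair for 'max c^T x s.t. A x <= b, x >= 0' is:
  Dual:  min b^T y  s.t.  A^T y >= c,  y >= 0.

So the dual LP is:
  minimize  5y1 + 11y2 + 30y3 + 21y4
  subject to:
    y1 + 4y3 + 3y4 >= 4
    y2 + y3 + 2y4 >= 5
    y1, y2, y3, y4 >= 0

Solving the primal: x* = (0, 10.5).
  primal value c^T x* = 52.5.
Solving the dual: y* = (0, 0, 0, 2.5).
  dual value b^T y* = 52.5.
Strong duality: c^T x* = b^T y*. Confirmed.

52.5


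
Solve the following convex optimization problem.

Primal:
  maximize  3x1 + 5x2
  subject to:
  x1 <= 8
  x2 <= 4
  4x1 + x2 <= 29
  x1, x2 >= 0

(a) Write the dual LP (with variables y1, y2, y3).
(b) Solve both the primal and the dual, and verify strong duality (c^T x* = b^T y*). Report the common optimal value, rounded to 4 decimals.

The standard primal-dual pair for 'max c^T x s.t. A x <= b, x >= 0' is:
  Dual:  min b^T y  s.t.  A^T y >= c,  y >= 0.

So the dual LP is:
  minimize  8y1 + 4y2 + 29y3
  subject to:
    y1 + 4y3 >= 3
    y2 + y3 >= 5
    y1, y2, y3 >= 0

Solving the primal: x* = (6.25, 4).
  primal value c^T x* = 38.75.
Solving the dual: y* = (0, 4.25, 0.75).
  dual value b^T y* = 38.75.
Strong duality: c^T x* = b^T y*. Confirmed.

38.75


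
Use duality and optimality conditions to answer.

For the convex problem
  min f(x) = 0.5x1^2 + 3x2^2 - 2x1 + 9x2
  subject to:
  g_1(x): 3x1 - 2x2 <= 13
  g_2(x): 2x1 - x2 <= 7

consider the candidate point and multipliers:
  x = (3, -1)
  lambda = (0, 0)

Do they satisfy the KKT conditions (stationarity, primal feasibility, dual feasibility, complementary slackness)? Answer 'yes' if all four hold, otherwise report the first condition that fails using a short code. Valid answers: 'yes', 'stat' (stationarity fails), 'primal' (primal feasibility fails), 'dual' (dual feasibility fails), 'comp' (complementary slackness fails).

Gradient of f: grad f(x) = Q x + c = (1, 3)
Constraint values g_i(x) = a_i^T x - b_i:
  g_1((3, -1)) = -2
  g_2((3, -1)) = 0
Stationarity residual: grad f(x) + sum_i lambda_i a_i = (1, 3)
  -> stationarity FAILS
Primal feasibility (all g_i <= 0): OK
Dual feasibility (all lambda_i >= 0): OK
Complementary slackness (lambda_i * g_i(x) = 0 for all i): OK

Verdict: the first failing condition is stationarity -> stat.

stat


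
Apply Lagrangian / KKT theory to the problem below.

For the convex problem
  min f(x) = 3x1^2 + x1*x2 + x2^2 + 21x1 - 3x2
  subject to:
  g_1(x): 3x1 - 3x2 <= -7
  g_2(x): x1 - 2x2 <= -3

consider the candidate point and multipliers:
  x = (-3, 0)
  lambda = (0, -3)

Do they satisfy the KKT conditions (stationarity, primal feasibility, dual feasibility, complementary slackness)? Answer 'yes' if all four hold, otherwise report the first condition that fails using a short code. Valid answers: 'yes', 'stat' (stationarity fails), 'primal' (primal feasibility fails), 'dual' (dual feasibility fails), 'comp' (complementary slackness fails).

Gradient of f: grad f(x) = Q x + c = (3, -6)
Constraint values g_i(x) = a_i^T x - b_i:
  g_1((-3, 0)) = -2
  g_2((-3, 0)) = 0
Stationarity residual: grad f(x) + sum_i lambda_i a_i = (0, 0)
  -> stationarity OK
Primal feasibility (all g_i <= 0): OK
Dual feasibility (all lambda_i >= 0): FAILS
Complementary slackness (lambda_i * g_i(x) = 0 for all i): OK

Verdict: the first failing condition is dual_feasibility -> dual.

dual


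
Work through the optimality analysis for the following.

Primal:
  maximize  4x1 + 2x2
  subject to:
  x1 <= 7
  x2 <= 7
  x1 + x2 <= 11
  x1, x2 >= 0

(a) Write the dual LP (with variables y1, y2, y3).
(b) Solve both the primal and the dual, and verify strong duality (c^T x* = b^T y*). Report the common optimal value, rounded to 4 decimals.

The standard primal-dual pair for 'max c^T x s.t. A x <= b, x >= 0' is:
  Dual:  min b^T y  s.t.  A^T y >= c,  y >= 0.

So the dual LP is:
  minimize  7y1 + 7y2 + 11y3
  subject to:
    y1 + y3 >= 4
    y2 + y3 >= 2
    y1, y2, y3 >= 0

Solving the primal: x* = (7, 4).
  primal value c^T x* = 36.
Solving the dual: y* = (2, 0, 2).
  dual value b^T y* = 36.
Strong duality: c^T x* = b^T y*. Confirmed.

36


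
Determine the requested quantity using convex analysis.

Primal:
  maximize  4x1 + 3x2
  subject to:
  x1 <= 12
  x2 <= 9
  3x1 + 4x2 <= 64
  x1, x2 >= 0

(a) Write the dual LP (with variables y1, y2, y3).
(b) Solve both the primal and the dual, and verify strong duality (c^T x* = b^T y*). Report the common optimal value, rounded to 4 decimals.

The standard primal-dual pair for 'max c^T x s.t. A x <= b, x >= 0' is:
  Dual:  min b^T y  s.t.  A^T y >= c,  y >= 0.

So the dual LP is:
  minimize  12y1 + 9y2 + 64y3
  subject to:
    y1 + 3y3 >= 4
    y2 + 4y3 >= 3
    y1, y2, y3 >= 0

Solving the primal: x* = (12, 7).
  primal value c^T x* = 69.
Solving the dual: y* = (1.75, 0, 0.75).
  dual value b^T y* = 69.
Strong duality: c^T x* = b^T y*. Confirmed.

69


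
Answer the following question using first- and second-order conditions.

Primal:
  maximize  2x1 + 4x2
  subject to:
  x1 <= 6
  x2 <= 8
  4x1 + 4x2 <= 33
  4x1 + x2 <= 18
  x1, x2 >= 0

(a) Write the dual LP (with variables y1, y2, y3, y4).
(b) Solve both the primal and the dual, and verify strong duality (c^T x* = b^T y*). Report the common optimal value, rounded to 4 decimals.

The standard primal-dual pair for 'max c^T x s.t. A x <= b, x >= 0' is:
  Dual:  min b^T y  s.t.  A^T y >= c,  y >= 0.

So the dual LP is:
  minimize  6y1 + 8y2 + 33y3 + 18y4
  subject to:
    y1 + 4y3 + 4y4 >= 2
    y2 + 4y3 + y4 >= 4
    y1, y2, y3, y4 >= 0

Solving the primal: x* = (0.25, 8).
  primal value c^T x* = 32.5.
Solving the dual: y* = (0, 2, 0.5, 0).
  dual value b^T y* = 32.5.
Strong duality: c^T x* = b^T y*. Confirmed.

32.5


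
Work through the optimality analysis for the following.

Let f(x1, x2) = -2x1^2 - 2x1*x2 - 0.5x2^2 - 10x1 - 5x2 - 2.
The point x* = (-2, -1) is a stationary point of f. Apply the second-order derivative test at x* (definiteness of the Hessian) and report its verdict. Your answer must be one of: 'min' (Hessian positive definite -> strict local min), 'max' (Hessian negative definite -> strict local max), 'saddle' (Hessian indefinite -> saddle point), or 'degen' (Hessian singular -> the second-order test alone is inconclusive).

Compute the Hessian H = grad^2 f:
  H = [[-4, -2], [-2, -1]]
Verify stationarity: grad f(x*) = H x* + g = (0, 0).
Eigenvalues of H: -5, 0.
H has a zero eigenvalue (singular; negative semidefinite but not definite), so H is neither positive definite, negative definite, nor indefinite. The second-order test alone is inconclusive -> degen.
(Indeed, f is constant along the null direction of H through x*, so x* is not a strict local extremum.)

degen


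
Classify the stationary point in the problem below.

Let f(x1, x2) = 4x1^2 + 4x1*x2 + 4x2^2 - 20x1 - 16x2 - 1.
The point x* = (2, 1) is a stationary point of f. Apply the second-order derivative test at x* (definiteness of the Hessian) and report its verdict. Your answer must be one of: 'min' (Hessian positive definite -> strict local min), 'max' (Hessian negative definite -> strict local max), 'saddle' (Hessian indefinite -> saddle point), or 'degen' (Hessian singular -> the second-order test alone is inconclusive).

Compute the Hessian H = grad^2 f:
  H = [[8, 4], [4, 8]]
Verify stationarity: grad f(x*) = H x* + g = (0, 0).
Eigenvalues of H: 4, 12.
Both eigenvalues > 0, so H is positive definite -> x* is a strict local min.

min


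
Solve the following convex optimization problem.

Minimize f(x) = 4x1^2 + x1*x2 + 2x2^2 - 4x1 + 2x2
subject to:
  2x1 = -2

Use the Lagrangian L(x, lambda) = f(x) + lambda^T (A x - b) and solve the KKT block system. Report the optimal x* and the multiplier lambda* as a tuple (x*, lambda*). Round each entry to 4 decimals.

Form the Lagrangian:
  L(x, lambda) = (1/2) x^T Q x + c^T x + lambda^T (A x - b)
Stationarity (grad_x L = 0): Q x + c + A^T lambda = 0.
Primal feasibility: A x = b.

This gives the KKT block system:
  [ Q   A^T ] [ x     ]   [-c ]
  [ A    0  ] [ lambda ] = [ b ]

Solving the linear system:
  x*      = (-1, -0.25)
  lambda* = (6.125)
  f(x*)   = 7.875

x* = (-1, -0.25), lambda* = (6.125)


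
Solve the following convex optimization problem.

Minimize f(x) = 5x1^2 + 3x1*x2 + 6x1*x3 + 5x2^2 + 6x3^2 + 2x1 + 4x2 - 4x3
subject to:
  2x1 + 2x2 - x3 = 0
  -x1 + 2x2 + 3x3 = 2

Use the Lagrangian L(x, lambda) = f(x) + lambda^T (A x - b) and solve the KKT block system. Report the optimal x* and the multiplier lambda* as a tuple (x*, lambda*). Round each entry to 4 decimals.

Form the Lagrangian:
  L(x, lambda) = (1/2) x^T Q x + c^T x + lambda^T (A x - b)
Stationarity (grad_x L = 0): Q x + c + A^T lambda = 0.
Primal feasibility: A x = b.

This gives the KKT block system:
  [ Q   A^T ] [ x     ]   [-c ]
  [ A    0  ] [ lambda ] = [ b ]

Solving the linear system:
  x*      = (-0.123, 0.3269, 0.4077)
  lambda* = (-2.5489, -0.9011)
  f(x*)   = 0.6164

x* = (-0.123, 0.3269, 0.4077), lambda* = (-2.5489, -0.9011)


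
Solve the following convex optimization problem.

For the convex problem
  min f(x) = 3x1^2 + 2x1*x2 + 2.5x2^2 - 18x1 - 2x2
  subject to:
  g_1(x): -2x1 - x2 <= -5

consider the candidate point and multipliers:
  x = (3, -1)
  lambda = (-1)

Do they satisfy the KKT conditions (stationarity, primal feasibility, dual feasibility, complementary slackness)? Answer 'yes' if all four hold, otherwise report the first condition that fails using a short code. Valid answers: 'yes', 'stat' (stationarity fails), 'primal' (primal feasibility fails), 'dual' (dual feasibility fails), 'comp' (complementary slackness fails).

Gradient of f: grad f(x) = Q x + c = (-2, -1)
Constraint values g_i(x) = a_i^T x - b_i:
  g_1((3, -1)) = 0
Stationarity residual: grad f(x) + sum_i lambda_i a_i = (0, 0)
  -> stationarity OK
Primal feasibility (all g_i <= 0): OK
Dual feasibility (all lambda_i >= 0): FAILS
Complementary slackness (lambda_i * g_i(x) = 0 for all i): OK

Verdict: the first failing condition is dual_feasibility -> dual.

dual


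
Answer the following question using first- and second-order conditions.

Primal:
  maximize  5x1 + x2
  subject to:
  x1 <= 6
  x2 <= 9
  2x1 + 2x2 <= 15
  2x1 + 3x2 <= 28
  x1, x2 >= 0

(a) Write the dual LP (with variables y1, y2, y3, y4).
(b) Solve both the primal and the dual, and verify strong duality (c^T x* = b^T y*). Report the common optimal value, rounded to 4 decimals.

The standard primal-dual pair for 'max c^T x s.t. A x <= b, x >= 0' is:
  Dual:  min b^T y  s.t.  A^T y >= c,  y >= 0.

So the dual LP is:
  minimize  6y1 + 9y2 + 15y3 + 28y4
  subject to:
    y1 + 2y3 + 2y4 >= 5
    y2 + 2y3 + 3y4 >= 1
    y1, y2, y3, y4 >= 0

Solving the primal: x* = (6, 1.5).
  primal value c^T x* = 31.5.
Solving the dual: y* = (4, 0, 0.5, 0).
  dual value b^T y* = 31.5.
Strong duality: c^T x* = b^T y*. Confirmed.

31.5


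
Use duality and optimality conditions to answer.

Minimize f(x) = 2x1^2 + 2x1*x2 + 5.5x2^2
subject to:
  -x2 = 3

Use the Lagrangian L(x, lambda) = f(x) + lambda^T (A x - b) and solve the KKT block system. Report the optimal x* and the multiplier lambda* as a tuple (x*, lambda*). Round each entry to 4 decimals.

Form the Lagrangian:
  L(x, lambda) = (1/2) x^T Q x + c^T x + lambda^T (A x - b)
Stationarity (grad_x L = 0): Q x + c + A^T lambda = 0.
Primal feasibility: A x = b.

This gives the KKT block system:
  [ Q   A^T ] [ x     ]   [-c ]
  [ A    0  ] [ lambda ] = [ b ]

Solving the linear system:
  x*      = (1.5, -3)
  lambda* = (-30)
  f(x*)   = 45

x* = (1.5, -3), lambda* = (-30)


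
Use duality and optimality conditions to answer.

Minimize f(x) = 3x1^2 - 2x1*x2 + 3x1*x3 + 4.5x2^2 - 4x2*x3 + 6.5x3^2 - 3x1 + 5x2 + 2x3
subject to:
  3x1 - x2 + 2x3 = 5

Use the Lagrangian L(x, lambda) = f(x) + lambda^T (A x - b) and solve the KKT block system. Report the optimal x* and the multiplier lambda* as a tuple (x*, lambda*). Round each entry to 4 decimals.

Form the Lagrangian:
  L(x, lambda) = (1/2) x^T Q x + c^T x + lambda^T (A x - b)
Stationarity (grad_x L = 0): Q x + c + A^T lambda = 0.
Primal feasibility: A x = b.

This gives the KKT block system:
  [ Q   A^T ] [ x     ]   [-c ]
  [ A    0  ] [ lambda ] = [ b ]

Solving the linear system:
  x*      = (1.7015, -0.6083, -0.3564)
  lambda* = (-2.4521)
  f(x*)   = 1.7009

x* = (1.7015, -0.6083, -0.3564), lambda* = (-2.4521)


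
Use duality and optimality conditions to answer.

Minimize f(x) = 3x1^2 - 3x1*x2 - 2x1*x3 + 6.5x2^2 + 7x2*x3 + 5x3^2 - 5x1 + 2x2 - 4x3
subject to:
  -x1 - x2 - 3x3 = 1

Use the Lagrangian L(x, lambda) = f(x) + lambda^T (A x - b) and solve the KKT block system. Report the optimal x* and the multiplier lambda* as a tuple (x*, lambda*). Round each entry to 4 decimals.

Form the Lagrangian:
  L(x, lambda) = (1/2) x^T Q x + c^T x + lambda^T (A x - b)
Stationarity (grad_x L = 0): Q x + c + A^T lambda = 0.
Primal feasibility: A x = b.

This gives the KKT block system:
  [ Q   A^T ] [ x     ]   [-c ]
  [ A    0  ] [ lambda ] = [ b ]

Solving the linear system:
  x*      = (0.154, -0.1656, -0.3295)
  lambda* = (-2.9205)
  f(x*)   = 1.5687

x* = (0.154, -0.1656, -0.3295), lambda* = (-2.9205)


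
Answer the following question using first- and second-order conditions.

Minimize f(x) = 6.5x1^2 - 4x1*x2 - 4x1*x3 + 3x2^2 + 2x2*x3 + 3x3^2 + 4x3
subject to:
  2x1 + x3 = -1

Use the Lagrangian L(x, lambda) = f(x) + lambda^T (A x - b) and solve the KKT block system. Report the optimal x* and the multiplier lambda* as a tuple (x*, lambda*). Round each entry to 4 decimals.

Form the Lagrangian:
  L(x, lambda) = (1/2) x^T Q x + c^T x + lambda^T (A x - b)
Stationarity (grad_x L = 0): Q x + c + A^T lambda = 0.
Primal feasibility: A x = b.

This gives the KKT block system:
  [ Q   A^T ] [ x     ]   [-c ]
  [ A    0  ] [ lambda ] = [ b ]

Solving the linear system:
  x*      = (-0.126, 0.1654, -0.748)
  lambda* = (-0.3465)
  f(x*)   = -1.6693

x* = (-0.126, 0.1654, -0.748), lambda* = (-0.3465)


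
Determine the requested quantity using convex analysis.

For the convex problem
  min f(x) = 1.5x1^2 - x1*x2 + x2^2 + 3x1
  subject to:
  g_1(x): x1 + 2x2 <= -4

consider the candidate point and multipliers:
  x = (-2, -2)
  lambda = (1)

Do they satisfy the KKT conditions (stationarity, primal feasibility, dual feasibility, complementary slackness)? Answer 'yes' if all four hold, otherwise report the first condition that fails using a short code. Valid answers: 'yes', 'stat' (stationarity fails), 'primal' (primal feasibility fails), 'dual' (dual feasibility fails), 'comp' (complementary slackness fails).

Gradient of f: grad f(x) = Q x + c = (-1, -2)
Constraint values g_i(x) = a_i^T x - b_i:
  g_1((-2, -2)) = -2
Stationarity residual: grad f(x) + sum_i lambda_i a_i = (0, 0)
  -> stationarity OK
Primal feasibility (all g_i <= 0): OK
Dual feasibility (all lambda_i >= 0): OK
Complementary slackness (lambda_i * g_i(x) = 0 for all i): FAILS

Verdict: the first failing condition is complementary_slackness -> comp.

comp


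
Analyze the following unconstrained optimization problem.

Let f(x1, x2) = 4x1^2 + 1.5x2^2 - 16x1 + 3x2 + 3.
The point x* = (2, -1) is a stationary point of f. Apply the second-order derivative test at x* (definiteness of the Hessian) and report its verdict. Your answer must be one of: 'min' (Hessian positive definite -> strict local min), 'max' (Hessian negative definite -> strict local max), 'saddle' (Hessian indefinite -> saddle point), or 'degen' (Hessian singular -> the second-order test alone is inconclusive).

Compute the Hessian H = grad^2 f:
  H = [[8, 0], [0, 3]]
Verify stationarity: grad f(x*) = H x* + g = (0, 0).
Eigenvalues of H: 3, 8.
Both eigenvalues > 0, so H is positive definite -> x* is a strict local min.

min


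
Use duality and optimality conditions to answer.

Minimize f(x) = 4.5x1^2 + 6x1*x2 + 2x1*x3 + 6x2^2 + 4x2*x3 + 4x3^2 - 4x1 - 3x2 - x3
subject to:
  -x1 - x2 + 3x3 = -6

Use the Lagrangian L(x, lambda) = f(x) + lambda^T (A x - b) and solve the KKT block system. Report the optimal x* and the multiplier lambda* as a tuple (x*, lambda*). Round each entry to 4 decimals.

Form the Lagrangian:
  L(x, lambda) = (1/2) x^T Q x + c^T x + lambda^T (A x - b)
Stationarity (grad_x L = 0): Q x + c + A^T lambda = 0.
Primal feasibility: A x = b.

This gives the KKT block system:
  [ Q   A^T ] [ x     ]   [-c ]
  [ A    0  ] [ lambda ] = [ b ]

Solving the linear system:
  x*      = (0.6744, 0.686, -1.5465)
  lambda* = (3.093)
  f(x*)   = 7.6744

x* = (0.6744, 0.686, -1.5465), lambda* = (3.093)


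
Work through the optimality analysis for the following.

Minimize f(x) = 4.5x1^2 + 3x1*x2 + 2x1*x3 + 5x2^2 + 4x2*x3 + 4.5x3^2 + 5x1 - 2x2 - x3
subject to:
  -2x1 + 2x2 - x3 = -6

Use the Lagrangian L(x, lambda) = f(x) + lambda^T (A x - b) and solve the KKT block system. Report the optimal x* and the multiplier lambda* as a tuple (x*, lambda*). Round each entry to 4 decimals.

Form the Lagrangian:
  L(x, lambda) = (1/2) x^T Q x + c^T x + lambda^T (A x - b)
Stationarity (grad_x L = 0): Q x + c + A^T lambda = 0.
Primal feasibility: A x = b.

This gives the KKT block system:
  [ Q   A^T ] [ x     ]   [-c ]
  [ A    0  ] [ lambda ] = [ b ]

Solving the linear system:
  x*      = (0.8454, -1.56, 1.1892)
  lambda* = (5.1535)
  f(x*)   = 18.5395

x* = (0.8454, -1.56, 1.1892), lambda* = (5.1535)


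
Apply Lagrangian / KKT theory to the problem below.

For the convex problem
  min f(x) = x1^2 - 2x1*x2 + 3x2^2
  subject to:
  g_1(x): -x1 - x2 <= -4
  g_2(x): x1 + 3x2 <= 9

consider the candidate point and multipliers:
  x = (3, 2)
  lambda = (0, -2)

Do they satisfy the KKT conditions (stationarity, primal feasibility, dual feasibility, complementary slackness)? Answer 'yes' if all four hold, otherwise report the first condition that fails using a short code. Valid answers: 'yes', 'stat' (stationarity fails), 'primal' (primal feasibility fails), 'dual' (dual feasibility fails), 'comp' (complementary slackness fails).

Gradient of f: grad f(x) = Q x + c = (2, 6)
Constraint values g_i(x) = a_i^T x - b_i:
  g_1((3, 2)) = -1
  g_2((3, 2)) = 0
Stationarity residual: grad f(x) + sum_i lambda_i a_i = (0, 0)
  -> stationarity OK
Primal feasibility (all g_i <= 0): OK
Dual feasibility (all lambda_i >= 0): FAILS
Complementary slackness (lambda_i * g_i(x) = 0 for all i): OK

Verdict: the first failing condition is dual_feasibility -> dual.

dual


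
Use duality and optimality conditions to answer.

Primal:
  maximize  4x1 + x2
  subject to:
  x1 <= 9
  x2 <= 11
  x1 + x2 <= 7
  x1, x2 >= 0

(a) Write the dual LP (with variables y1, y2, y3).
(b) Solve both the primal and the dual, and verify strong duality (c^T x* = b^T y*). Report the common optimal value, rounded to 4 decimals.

The standard primal-dual pair for 'max c^T x s.t. A x <= b, x >= 0' is:
  Dual:  min b^T y  s.t.  A^T y >= c,  y >= 0.

So the dual LP is:
  minimize  9y1 + 11y2 + 7y3
  subject to:
    y1 + y3 >= 4
    y2 + y3 >= 1
    y1, y2, y3 >= 0

Solving the primal: x* = (7, 0).
  primal value c^T x* = 28.
Solving the dual: y* = (0, 0, 4).
  dual value b^T y* = 28.
Strong duality: c^T x* = b^T y*. Confirmed.

28


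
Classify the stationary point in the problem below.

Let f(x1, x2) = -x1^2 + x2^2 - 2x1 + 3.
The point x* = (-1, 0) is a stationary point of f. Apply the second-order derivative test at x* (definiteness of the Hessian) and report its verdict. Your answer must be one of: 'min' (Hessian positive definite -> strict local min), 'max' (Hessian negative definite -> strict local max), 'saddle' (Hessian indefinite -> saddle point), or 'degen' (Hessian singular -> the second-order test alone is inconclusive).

Compute the Hessian H = grad^2 f:
  H = [[-2, 0], [0, 2]]
Verify stationarity: grad f(x*) = H x* + g = (0, 0).
Eigenvalues of H: -2, 2.
Eigenvalues have mixed signs, so H is indefinite -> x* is a saddle point.

saddle


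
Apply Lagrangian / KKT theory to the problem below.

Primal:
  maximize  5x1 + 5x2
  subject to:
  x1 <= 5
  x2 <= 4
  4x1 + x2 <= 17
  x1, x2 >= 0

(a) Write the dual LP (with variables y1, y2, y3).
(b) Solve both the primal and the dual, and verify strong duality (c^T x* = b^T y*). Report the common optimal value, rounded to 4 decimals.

The standard primal-dual pair for 'max c^T x s.t. A x <= b, x >= 0' is:
  Dual:  min b^T y  s.t.  A^T y >= c,  y >= 0.

So the dual LP is:
  minimize  5y1 + 4y2 + 17y3
  subject to:
    y1 + 4y3 >= 5
    y2 + y3 >= 5
    y1, y2, y3 >= 0

Solving the primal: x* = (3.25, 4).
  primal value c^T x* = 36.25.
Solving the dual: y* = (0, 3.75, 1.25).
  dual value b^T y* = 36.25.
Strong duality: c^T x* = b^T y*. Confirmed.

36.25


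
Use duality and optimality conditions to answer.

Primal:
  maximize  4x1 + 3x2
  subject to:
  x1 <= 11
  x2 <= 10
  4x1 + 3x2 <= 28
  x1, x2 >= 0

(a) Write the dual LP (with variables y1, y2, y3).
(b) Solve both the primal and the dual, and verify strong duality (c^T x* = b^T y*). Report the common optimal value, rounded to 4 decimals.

The standard primal-dual pair for 'max c^T x s.t. A x <= b, x >= 0' is:
  Dual:  min b^T y  s.t.  A^T y >= c,  y >= 0.

So the dual LP is:
  minimize  11y1 + 10y2 + 28y3
  subject to:
    y1 + 4y3 >= 4
    y2 + 3y3 >= 3
    y1, y2, y3 >= 0

Solving the primal: x* = (7, 0).
  primal value c^T x* = 28.
Solving the dual: y* = (0, 0, 1).
  dual value b^T y* = 28.
Strong duality: c^T x* = b^T y*. Confirmed.

28


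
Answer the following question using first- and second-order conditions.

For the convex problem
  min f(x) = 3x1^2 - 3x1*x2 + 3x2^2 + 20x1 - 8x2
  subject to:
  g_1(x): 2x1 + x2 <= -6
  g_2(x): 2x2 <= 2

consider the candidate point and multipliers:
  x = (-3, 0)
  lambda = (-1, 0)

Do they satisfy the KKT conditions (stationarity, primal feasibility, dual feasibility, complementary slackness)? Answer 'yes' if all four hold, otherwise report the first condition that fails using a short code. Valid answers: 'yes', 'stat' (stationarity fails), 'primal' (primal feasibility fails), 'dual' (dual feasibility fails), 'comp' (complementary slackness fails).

Gradient of f: grad f(x) = Q x + c = (2, 1)
Constraint values g_i(x) = a_i^T x - b_i:
  g_1((-3, 0)) = 0
  g_2((-3, 0)) = -2
Stationarity residual: grad f(x) + sum_i lambda_i a_i = (0, 0)
  -> stationarity OK
Primal feasibility (all g_i <= 0): OK
Dual feasibility (all lambda_i >= 0): FAILS
Complementary slackness (lambda_i * g_i(x) = 0 for all i): OK

Verdict: the first failing condition is dual_feasibility -> dual.

dual


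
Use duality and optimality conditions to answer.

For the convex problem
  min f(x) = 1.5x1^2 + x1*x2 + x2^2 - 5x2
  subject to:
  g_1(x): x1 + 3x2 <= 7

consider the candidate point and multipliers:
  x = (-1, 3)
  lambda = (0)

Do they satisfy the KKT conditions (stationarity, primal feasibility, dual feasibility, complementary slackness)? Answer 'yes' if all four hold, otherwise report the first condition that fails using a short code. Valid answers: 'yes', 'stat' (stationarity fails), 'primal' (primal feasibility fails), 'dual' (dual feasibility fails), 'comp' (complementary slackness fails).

Gradient of f: grad f(x) = Q x + c = (0, 0)
Constraint values g_i(x) = a_i^T x - b_i:
  g_1((-1, 3)) = 1
Stationarity residual: grad f(x) + sum_i lambda_i a_i = (0, 0)
  -> stationarity OK
Primal feasibility (all g_i <= 0): FAILS
Dual feasibility (all lambda_i >= 0): OK
Complementary slackness (lambda_i * g_i(x) = 0 for all i): OK

Verdict: the first failing condition is primal_feasibility -> primal.

primal


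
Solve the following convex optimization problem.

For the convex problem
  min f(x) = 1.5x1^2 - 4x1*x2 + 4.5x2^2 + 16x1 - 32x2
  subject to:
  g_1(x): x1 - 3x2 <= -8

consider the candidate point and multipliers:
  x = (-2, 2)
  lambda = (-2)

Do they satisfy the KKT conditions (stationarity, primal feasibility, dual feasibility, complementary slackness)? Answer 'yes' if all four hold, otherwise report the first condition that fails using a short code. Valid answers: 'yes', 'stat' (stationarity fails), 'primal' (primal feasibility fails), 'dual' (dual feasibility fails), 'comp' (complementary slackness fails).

Gradient of f: grad f(x) = Q x + c = (2, -6)
Constraint values g_i(x) = a_i^T x - b_i:
  g_1((-2, 2)) = 0
Stationarity residual: grad f(x) + sum_i lambda_i a_i = (0, 0)
  -> stationarity OK
Primal feasibility (all g_i <= 0): OK
Dual feasibility (all lambda_i >= 0): FAILS
Complementary slackness (lambda_i * g_i(x) = 0 for all i): OK

Verdict: the first failing condition is dual_feasibility -> dual.

dual


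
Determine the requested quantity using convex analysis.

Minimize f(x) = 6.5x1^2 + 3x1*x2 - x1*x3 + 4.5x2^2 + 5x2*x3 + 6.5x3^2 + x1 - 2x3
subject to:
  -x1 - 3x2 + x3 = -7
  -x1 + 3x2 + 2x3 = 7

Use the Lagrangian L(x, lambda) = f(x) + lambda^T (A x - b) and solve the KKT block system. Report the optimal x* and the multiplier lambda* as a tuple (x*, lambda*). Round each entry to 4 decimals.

Form the Lagrangian:
  L(x, lambda) = (1/2) x^T Q x + c^T x + lambda^T (A x - b)
Stationarity (grad_x L = 0): Q x + c + A^T lambda = 0.
Primal feasibility: A x = b.

This gives the KKT block system:
  [ Q   A^T ] [ x     ]   [-c ]
  [ A    0  ] [ lambda ] = [ b ]

Solving the linear system:
  x*      = (-0.75, 2.4167, -0.5)
  lambda* = (2.3333, -3.3333)
  f(x*)   = 19.9583

x* = (-0.75, 2.4167, -0.5), lambda* = (2.3333, -3.3333)


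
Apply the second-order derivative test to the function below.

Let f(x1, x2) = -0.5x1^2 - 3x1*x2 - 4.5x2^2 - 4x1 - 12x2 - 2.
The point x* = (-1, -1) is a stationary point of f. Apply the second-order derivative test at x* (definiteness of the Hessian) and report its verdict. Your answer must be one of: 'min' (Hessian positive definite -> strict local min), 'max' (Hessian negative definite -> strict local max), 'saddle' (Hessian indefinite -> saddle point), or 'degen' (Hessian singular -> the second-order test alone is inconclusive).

Compute the Hessian H = grad^2 f:
  H = [[-1, -3], [-3, -9]]
Verify stationarity: grad f(x*) = H x* + g = (0, 0).
Eigenvalues of H: -10, 0.
H has a zero eigenvalue (singular; negative semidefinite but not definite), so H is neither positive definite, negative definite, nor indefinite. The second-order test alone is inconclusive -> degen.
(Indeed, f is constant along the null direction of H through x*, so x* is not a strict local extremum.)

degen


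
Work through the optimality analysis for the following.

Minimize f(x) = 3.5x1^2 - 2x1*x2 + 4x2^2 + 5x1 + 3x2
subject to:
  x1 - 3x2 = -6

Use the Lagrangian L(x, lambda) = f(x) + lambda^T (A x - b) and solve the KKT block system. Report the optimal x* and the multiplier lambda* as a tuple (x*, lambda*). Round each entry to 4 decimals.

Form the Lagrangian:
  L(x, lambda) = (1/2) x^T Q x + c^T x + lambda^T (A x - b)
Stationarity (grad_x L = 0): Q x + c + A^T lambda = 0.
Primal feasibility: A x = b.

This gives the KKT block system:
  [ Q   A^T ] [ x     ]   [-c ]
  [ A    0  ] [ lambda ] = [ b ]

Solving the linear system:
  x*      = (-1.1186, 1.6271)
  lambda* = (6.0847)
  f(x*)   = 17.8983

x* = (-1.1186, 1.6271), lambda* = (6.0847)


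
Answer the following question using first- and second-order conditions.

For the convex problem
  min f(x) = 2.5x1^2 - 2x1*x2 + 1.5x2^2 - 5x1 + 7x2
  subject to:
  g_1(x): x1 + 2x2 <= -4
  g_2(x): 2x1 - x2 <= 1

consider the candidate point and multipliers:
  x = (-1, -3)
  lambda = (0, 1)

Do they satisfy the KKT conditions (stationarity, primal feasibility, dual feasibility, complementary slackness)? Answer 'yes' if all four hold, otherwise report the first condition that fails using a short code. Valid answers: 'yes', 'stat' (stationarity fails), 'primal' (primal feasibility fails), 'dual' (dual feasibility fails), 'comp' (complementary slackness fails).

Gradient of f: grad f(x) = Q x + c = (-4, 0)
Constraint values g_i(x) = a_i^T x - b_i:
  g_1((-1, -3)) = -3
  g_2((-1, -3)) = 0
Stationarity residual: grad f(x) + sum_i lambda_i a_i = (-2, -1)
  -> stationarity FAILS
Primal feasibility (all g_i <= 0): OK
Dual feasibility (all lambda_i >= 0): OK
Complementary slackness (lambda_i * g_i(x) = 0 for all i): OK

Verdict: the first failing condition is stationarity -> stat.

stat


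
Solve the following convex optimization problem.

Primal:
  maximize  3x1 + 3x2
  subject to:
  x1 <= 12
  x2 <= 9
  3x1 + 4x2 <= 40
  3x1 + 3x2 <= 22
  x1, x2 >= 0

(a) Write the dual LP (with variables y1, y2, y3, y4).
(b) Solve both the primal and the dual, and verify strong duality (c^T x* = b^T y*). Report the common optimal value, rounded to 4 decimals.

The standard primal-dual pair for 'max c^T x s.t. A x <= b, x >= 0' is:
  Dual:  min b^T y  s.t.  A^T y >= c,  y >= 0.

So the dual LP is:
  minimize  12y1 + 9y2 + 40y3 + 22y4
  subject to:
    y1 + 3y3 + 3y4 >= 3
    y2 + 4y3 + 3y4 >= 3
    y1, y2, y3, y4 >= 0

Solving the primal: x* = (7.3333, 0).
  primal value c^T x* = 22.
Solving the dual: y* = (0, 0, 0, 1).
  dual value b^T y* = 22.
Strong duality: c^T x* = b^T y*. Confirmed.

22


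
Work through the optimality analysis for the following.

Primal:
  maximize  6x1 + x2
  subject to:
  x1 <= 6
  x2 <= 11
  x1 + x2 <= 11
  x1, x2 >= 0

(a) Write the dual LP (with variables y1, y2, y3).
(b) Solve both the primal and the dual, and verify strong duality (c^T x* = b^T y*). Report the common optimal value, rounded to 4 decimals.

The standard primal-dual pair for 'max c^T x s.t. A x <= b, x >= 0' is:
  Dual:  min b^T y  s.t.  A^T y >= c,  y >= 0.

So the dual LP is:
  minimize  6y1 + 11y2 + 11y3
  subject to:
    y1 + y3 >= 6
    y2 + y3 >= 1
    y1, y2, y3 >= 0

Solving the primal: x* = (6, 5).
  primal value c^T x* = 41.
Solving the dual: y* = (5, 0, 1).
  dual value b^T y* = 41.
Strong duality: c^T x* = b^T y*. Confirmed.

41


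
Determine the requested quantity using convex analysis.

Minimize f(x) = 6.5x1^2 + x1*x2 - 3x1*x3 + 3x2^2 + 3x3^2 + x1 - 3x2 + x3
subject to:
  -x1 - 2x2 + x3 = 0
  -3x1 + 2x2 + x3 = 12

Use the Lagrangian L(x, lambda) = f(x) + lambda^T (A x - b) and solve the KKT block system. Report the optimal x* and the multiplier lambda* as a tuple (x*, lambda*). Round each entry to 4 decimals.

Form the Lagrangian:
  L(x, lambda) = (1/2) x^T Q x + c^T x + lambda^T (A x - b)
Stationarity (grad_x L = 0): Q x + c + A^T lambda = 0.
Primal feasibility: A x = b.

This gives the KKT block system:
  [ Q   A^T ] [ x     ]   [-c ]
  [ A    0  ] [ lambda ] = [ b ]

Solving the linear system:
  x*      = (-2.4545, 1.7727, 1.0909)
  lambda* = (-6.1591, -8.75)
  f(x*)   = 49.1591

x* = (-2.4545, 1.7727, 1.0909), lambda* = (-6.1591, -8.75)


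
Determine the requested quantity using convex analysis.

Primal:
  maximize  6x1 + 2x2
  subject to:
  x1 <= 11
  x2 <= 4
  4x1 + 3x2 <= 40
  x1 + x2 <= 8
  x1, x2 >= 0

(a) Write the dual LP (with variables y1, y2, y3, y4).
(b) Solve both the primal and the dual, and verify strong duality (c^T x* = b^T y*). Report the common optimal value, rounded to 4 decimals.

The standard primal-dual pair for 'max c^T x s.t. A x <= b, x >= 0' is:
  Dual:  min b^T y  s.t.  A^T y >= c,  y >= 0.

So the dual LP is:
  minimize  11y1 + 4y2 + 40y3 + 8y4
  subject to:
    y1 + 4y3 + y4 >= 6
    y2 + 3y3 + y4 >= 2
    y1, y2, y3, y4 >= 0

Solving the primal: x* = (8, 0).
  primal value c^T x* = 48.
Solving the dual: y* = (0, 0, 0, 6).
  dual value b^T y* = 48.
Strong duality: c^T x* = b^T y*. Confirmed.

48


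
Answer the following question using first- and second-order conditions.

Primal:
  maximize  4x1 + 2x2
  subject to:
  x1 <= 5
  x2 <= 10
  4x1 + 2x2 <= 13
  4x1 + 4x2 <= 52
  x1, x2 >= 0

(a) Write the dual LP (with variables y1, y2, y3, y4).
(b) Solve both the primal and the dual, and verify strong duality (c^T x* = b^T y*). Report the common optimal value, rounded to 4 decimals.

The standard primal-dual pair for 'max c^T x s.t. A x <= b, x >= 0' is:
  Dual:  min b^T y  s.t.  A^T y >= c,  y >= 0.

So the dual LP is:
  minimize  5y1 + 10y2 + 13y3 + 52y4
  subject to:
    y1 + 4y3 + 4y4 >= 4
    y2 + 2y3 + 4y4 >= 2
    y1, y2, y3, y4 >= 0

Solving the primal: x* = (3.25, 0).
  primal value c^T x* = 13.
Solving the dual: y* = (0, 0, 1, 0).
  dual value b^T y* = 13.
Strong duality: c^T x* = b^T y*. Confirmed.

13


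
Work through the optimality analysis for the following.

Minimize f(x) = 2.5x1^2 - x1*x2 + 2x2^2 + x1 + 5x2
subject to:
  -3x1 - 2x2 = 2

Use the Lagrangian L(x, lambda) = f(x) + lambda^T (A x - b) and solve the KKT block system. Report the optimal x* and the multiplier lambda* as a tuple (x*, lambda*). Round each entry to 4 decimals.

Form the Lagrangian:
  L(x, lambda) = (1/2) x^T Q x + c^T x + lambda^T (A x - b)
Stationarity (grad_x L = 0): Q x + c + A^T lambda = 0.
Primal feasibility: A x = b.

This gives the KKT block system:
  [ Q   A^T ] [ x     ]   [-c ]
  [ A    0  ] [ lambda ] = [ b ]

Solving the linear system:
  x*      = (-0.0294, -0.9559)
  lambda* = (0.6029)
  f(x*)   = -3.0074

x* = (-0.0294, -0.9559), lambda* = (0.6029)


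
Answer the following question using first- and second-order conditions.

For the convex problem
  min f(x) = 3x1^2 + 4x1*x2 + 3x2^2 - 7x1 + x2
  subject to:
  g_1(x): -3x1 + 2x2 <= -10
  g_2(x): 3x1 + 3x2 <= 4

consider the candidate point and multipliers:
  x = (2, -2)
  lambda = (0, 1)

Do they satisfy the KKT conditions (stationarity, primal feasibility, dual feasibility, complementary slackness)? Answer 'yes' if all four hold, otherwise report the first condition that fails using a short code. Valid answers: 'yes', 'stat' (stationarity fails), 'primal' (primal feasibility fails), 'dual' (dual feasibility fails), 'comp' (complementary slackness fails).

Gradient of f: grad f(x) = Q x + c = (-3, -3)
Constraint values g_i(x) = a_i^T x - b_i:
  g_1((2, -2)) = 0
  g_2((2, -2)) = -4
Stationarity residual: grad f(x) + sum_i lambda_i a_i = (0, 0)
  -> stationarity OK
Primal feasibility (all g_i <= 0): OK
Dual feasibility (all lambda_i >= 0): OK
Complementary slackness (lambda_i * g_i(x) = 0 for all i): FAILS

Verdict: the first failing condition is complementary_slackness -> comp.

comp


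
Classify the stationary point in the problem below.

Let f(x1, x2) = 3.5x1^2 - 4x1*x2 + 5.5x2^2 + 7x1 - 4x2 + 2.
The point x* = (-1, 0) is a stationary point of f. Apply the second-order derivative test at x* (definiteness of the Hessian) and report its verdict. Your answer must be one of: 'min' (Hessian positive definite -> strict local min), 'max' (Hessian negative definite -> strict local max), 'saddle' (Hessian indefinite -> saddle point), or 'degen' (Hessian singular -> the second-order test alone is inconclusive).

Compute the Hessian H = grad^2 f:
  H = [[7, -4], [-4, 11]]
Verify stationarity: grad f(x*) = H x* + g = (0, 0).
Eigenvalues of H: 4.5279, 13.4721.
Both eigenvalues > 0, so H is positive definite -> x* is a strict local min.

min


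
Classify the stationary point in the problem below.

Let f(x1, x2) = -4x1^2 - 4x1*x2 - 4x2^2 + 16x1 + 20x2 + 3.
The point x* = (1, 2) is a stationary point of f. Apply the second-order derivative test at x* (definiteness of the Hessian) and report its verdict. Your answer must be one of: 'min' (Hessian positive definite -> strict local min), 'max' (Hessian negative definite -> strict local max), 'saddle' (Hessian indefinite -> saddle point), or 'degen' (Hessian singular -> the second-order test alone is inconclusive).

Compute the Hessian H = grad^2 f:
  H = [[-8, -4], [-4, -8]]
Verify stationarity: grad f(x*) = H x* + g = (0, 0).
Eigenvalues of H: -12, -4.
Both eigenvalues < 0, so H is negative definite -> x* is a strict local max.

max


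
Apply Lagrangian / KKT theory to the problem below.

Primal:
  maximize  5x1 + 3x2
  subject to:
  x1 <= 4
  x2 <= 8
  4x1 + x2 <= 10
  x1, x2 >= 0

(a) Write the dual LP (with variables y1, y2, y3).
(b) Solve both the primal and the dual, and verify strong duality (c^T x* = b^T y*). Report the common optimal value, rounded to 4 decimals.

The standard primal-dual pair for 'max c^T x s.t. A x <= b, x >= 0' is:
  Dual:  min b^T y  s.t.  A^T y >= c,  y >= 0.

So the dual LP is:
  minimize  4y1 + 8y2 + 10y3
  subject to:
    y1 + 4y3 >= 5
    y2 + y3 >= 3
    y1, y2, y3 >= 0

Solving the primal: x* = (0.5, 8).
  primal value c^T x* = 26.5.
Solving the dual: y* = (0, 1.75, 1.25).
  dual value b^T y* = 26.5.
Strong duality: c^T x* = b^T y*. Confirmed.

26.5
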